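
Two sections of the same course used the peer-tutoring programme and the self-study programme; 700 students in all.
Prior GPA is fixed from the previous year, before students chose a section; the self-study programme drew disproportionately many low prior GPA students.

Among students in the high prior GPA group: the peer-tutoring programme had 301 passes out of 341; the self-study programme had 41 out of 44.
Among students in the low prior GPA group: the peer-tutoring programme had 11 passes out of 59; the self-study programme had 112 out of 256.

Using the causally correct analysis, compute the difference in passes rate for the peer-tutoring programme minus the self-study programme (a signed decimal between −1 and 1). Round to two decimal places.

Within every prior GPA band level the self-study programme has the higher rate, yet pooled the peer-tutoring programme does — Simpson's reversal.
The imbalance in prior GPA band arose from how students were allocated, not from anything the teaching method did; and prior GPA band independently affects the outcome. The pooled gap is confounded — condition on prior GPA band.
Adjusting over the population distribution of prior GPA band: 0.550·(0.883−0.932) + 0.450·(0.186−0.438) = -0.140.

-0.14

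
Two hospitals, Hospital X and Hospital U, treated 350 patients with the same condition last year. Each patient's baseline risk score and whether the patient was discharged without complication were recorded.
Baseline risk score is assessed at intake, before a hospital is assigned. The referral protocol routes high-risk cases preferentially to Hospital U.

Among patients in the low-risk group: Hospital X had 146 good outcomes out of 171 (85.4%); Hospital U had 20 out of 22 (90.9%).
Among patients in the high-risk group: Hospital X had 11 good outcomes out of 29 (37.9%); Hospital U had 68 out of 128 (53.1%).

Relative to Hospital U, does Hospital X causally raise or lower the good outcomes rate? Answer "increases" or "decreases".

Baseline risk score differs across hospitals for reasons unrelated to any effect of the hospital itself, and it separately predicts the outcome — a classic confounder. We must compare within baseline risk score levels.
Within each level — low-risk: 85.4% vs 90.9%; high-risk: 37.9% vs 53.1% — Hospital U is higher every time.

decreases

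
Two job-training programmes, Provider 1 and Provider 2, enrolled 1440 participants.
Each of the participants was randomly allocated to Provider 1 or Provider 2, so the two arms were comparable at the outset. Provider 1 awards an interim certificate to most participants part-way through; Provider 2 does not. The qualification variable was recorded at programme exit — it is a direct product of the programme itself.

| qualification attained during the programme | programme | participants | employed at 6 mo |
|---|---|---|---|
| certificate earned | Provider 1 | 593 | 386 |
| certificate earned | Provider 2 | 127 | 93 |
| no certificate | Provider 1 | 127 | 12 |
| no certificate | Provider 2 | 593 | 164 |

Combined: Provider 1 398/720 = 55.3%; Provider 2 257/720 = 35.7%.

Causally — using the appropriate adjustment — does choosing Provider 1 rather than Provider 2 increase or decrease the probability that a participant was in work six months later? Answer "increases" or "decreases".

Provider 2 is higher inside every qualification attained during the programme stratum but Provider 1 is higher in aggregate. Whether to stratify depends on how qualification attained during the programme relates to the programme.
Qualification attained during the programme is recorded after the programme and is itself shifted by it — it sits on the causal path from programme to outcome. Conditioning on a mediator would strip out part of the effect we want; the pooled comparison gives the total causal effect.
Pooled: Provider 1 55.3% vs Provider 2 35.7%; Provider 1 is higher overall.

increases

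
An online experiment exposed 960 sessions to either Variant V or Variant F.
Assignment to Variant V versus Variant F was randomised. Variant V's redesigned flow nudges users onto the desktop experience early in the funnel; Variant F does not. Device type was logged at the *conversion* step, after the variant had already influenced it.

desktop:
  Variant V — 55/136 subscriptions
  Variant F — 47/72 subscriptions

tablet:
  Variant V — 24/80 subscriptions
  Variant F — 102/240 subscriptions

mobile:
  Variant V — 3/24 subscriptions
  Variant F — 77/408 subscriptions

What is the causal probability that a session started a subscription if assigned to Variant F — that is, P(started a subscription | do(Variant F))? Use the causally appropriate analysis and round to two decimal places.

Because the variant influences device type, device type is a post-treatment mediator, not a confounder. Stratifying on it would bias the estimate; the causal effect is the crude pooled difference.
So P(outcome | do(Variant F)) is just the pooled rate for Variant F: 226/720 = 0.314.

0.31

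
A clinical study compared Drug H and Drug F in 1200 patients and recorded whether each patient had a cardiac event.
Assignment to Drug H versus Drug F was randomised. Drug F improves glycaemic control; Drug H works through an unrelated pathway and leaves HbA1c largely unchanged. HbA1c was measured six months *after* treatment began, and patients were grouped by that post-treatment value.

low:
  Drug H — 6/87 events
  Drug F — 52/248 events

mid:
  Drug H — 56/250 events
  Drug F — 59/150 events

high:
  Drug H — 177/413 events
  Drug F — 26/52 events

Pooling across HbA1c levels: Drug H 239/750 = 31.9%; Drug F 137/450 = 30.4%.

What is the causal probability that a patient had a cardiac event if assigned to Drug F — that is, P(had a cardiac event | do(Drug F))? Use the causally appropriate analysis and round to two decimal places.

Within every HbA1c level Drug H has the lower rate, yet pooled Drug F does — Simpson's reversal.
HbA1c lies on the pathway drug → HbA1c → outcome, so adjusting for it blocks the indirect effect. For the total causal effect of drug, use the unadjusted pooled rates.
So P(outcome | do(Drug F)) is just the pooled rate for Drug F: 137/450 = 0.304.

0.30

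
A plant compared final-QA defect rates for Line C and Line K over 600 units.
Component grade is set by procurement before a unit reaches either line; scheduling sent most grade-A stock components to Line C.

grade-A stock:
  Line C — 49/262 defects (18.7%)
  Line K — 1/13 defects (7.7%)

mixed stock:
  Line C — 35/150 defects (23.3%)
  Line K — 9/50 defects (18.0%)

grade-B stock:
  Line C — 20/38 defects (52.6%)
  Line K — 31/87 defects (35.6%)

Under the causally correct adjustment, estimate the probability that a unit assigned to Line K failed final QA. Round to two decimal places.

Here component grade is a common cause — it drives both which line a case falls under and the outcome. The crude comparison mixes populations; the stratum-specific rates are the causally relevant ones.
Standardising Line K to the population component grade mix: 0.458·1/13 + 0.333·9/50 + 0.208·31/87 = 0.169.

0.17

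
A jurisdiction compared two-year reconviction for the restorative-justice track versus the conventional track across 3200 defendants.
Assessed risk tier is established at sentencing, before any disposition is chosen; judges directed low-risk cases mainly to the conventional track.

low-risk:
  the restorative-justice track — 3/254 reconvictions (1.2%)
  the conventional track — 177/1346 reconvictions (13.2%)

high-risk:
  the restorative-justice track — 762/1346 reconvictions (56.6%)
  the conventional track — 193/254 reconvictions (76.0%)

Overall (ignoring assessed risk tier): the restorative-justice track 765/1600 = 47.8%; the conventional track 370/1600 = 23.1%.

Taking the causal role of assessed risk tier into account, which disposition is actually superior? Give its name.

the restorative-justice track

the restorative-justice track is lower inside every assessed risk tier stratum but the conventional track is lower in aggregate. Whether to stratify depends on how assessed risk tier relates to the disposition.
The imbalance in assessed risk tier arose from how defendants were allocated, not from anything the disposition did; and assessed risk tier independently affects the outcome. The pooled gap is confounded — condition on assessed risk tier.
Within each level — low-risk: 1.2% vs 13.2%; high-risk: 56.6% vs 76.0% — the restorative-justice track is lower every time.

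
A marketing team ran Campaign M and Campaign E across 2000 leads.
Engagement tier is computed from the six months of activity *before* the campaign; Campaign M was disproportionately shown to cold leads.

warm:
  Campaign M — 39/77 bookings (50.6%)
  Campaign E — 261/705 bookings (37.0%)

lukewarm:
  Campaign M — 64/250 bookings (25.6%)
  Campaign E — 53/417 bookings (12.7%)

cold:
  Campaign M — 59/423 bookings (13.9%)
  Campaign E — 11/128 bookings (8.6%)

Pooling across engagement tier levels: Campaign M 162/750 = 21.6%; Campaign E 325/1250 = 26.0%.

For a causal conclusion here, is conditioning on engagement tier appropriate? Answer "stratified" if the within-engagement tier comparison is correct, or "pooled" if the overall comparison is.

Engagement tier is set before the campaign has any effect — it is not caused by the campaign — and it independently drives the outcome. That makes it a confounder, so the causal comparison is within engagement tier levels.
Within each level — warm: 50.6% vs 37.0%; lukewarm: 25.6% vs 12.7%; cold: 13.9% vs 8.6% — Campaign M is higher every time.

stratified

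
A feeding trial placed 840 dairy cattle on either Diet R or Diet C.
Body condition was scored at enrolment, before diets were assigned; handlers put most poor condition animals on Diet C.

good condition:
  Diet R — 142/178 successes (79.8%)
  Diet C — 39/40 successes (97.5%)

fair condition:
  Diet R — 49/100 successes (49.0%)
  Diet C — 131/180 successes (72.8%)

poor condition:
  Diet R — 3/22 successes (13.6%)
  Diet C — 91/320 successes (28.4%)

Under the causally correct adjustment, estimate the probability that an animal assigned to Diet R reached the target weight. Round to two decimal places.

Starting body condition satisfies the back-door criterion: it is not a descendant of the diet, and it blocks the spurious path from diet to outcome. Adjusting for it (i.e., using the within-starting body condition rates) gives the causal effect.
Standardising Diet R to the population starting body condition mix: 0.260·142/178 + 0.333·49/100 + 0.407·3/22 = 0.426.

0.43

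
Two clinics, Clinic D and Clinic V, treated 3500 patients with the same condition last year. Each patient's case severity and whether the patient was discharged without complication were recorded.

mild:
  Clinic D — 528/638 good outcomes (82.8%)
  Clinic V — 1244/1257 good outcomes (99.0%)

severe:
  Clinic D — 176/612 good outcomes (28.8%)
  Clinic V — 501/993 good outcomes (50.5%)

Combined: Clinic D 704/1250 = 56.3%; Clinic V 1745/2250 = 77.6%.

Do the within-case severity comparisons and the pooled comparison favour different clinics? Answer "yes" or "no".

no

Within each case severity level (mild 82.8% vs 99.0%; severe 28.8% vs 50.5%), Clinic V has the higher rate every time. Pooled: 56.3% vs 77.6% — Clinic V has the higher rate overall. They agree.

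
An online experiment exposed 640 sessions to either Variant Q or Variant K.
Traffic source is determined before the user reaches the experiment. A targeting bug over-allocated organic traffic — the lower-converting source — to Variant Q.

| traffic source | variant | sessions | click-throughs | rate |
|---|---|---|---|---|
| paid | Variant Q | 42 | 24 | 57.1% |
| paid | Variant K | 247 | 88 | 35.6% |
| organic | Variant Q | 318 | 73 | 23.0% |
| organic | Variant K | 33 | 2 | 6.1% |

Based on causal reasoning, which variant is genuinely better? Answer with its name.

Since traffic source is a pre-existing factor (not a product of the variant) and it affects the outcome on its own, it is a confounder. The stratified rates, not the pooled rate, identify the causal effect.
Within each level — paid: 57.1% vs 35.6%; organic: 23.0% vs 6.1% — Variant Q is higher every time.

Variant Q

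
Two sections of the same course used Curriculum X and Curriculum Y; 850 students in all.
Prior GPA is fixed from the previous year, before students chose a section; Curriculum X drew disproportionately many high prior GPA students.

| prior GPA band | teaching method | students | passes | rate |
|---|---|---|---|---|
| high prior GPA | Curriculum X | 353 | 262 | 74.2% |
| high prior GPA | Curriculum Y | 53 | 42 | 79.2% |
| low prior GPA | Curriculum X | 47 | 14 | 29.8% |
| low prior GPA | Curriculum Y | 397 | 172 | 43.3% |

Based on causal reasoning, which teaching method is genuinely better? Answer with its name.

Curriculum Y

Nothing the teaching method does changes prior GPA band; the imbalance is an allocation artefact. With prior GPA band also predicting the outcome, the pooled figure is confounded, and the within-stratum comparison is the causal one.
Within each level — high prior GPA: 74.2% vs 79.2%; low prior GPA: 29.8% vs 43.3% — Curriculum Y is higher every time.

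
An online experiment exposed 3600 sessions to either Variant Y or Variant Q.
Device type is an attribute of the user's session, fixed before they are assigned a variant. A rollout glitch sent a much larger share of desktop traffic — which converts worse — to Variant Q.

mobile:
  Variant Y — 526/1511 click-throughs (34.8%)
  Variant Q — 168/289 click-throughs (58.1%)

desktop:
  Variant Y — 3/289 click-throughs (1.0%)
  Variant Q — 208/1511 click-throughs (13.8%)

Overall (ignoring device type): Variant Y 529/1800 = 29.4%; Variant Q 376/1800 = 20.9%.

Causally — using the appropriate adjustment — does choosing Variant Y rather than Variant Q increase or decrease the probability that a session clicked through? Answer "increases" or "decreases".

decreases

Within every device type level Variant Q has the higher rate, yet pooled Variant Y does — Simpson's reversal.
Nothing the variant does changes device type; the imbalance is an allocation artefact. With device type also predicting the outcome, the pooled figure is confounded, and the within-stratum comparison is the causal one.
Within each level — mobile: 34.8% vs 58.1%; desktop: 1.0% vs 13.8% — Variant Q is higher every time.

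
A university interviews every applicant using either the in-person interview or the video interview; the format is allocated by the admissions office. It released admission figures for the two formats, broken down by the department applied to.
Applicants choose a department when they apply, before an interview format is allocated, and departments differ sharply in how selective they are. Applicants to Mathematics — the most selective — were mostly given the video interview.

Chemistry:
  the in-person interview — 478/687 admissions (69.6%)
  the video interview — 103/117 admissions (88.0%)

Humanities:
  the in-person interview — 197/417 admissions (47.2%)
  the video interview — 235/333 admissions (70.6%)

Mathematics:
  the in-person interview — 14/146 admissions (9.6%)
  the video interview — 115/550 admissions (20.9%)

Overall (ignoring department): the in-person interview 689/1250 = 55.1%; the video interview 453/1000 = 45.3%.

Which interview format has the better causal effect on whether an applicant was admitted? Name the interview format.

the video interview

The department-specific comparison favours the video interview throughout, but the pooled figures favour the in-person interview. The question is whether to condition on department.
Department is set before the interview format has any effect — it is not caused by the interview format — and it independently drives the outcome. That makes it a confounder, so the causal comparison is within department levels.
Within each level — Chemistry: 69.6% vs 88.0%; Humanities: 47.2% vs 70.6%; Mathematics: 9.6% vs 20.9% — the video interview is higher every time.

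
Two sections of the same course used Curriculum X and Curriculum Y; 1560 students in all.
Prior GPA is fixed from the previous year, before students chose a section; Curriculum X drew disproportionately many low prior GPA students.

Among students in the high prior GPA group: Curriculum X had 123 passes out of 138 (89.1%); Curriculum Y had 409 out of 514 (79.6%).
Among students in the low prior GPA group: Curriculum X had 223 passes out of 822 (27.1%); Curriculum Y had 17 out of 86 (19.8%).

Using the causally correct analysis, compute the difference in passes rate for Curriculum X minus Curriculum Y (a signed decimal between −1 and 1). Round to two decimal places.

The stratified and pooled comparisons disagree (Curriculum X wins within each prior GPA band; Curriculum Y wins overall), so the answer turns on the causal role of prior GPA band.
Since prior GPA band is a pre-existing factor (not a product of the teaching method) and it affects the outcome on its own, it is a confounder. The stratified rates, not the pooled rate, identify the causal effect.
Adjusting over the population distribution of prior GPA band: 0.418·(0.891−0.796) + 0.582·(0.271−0.198) = +0.083.

+0.08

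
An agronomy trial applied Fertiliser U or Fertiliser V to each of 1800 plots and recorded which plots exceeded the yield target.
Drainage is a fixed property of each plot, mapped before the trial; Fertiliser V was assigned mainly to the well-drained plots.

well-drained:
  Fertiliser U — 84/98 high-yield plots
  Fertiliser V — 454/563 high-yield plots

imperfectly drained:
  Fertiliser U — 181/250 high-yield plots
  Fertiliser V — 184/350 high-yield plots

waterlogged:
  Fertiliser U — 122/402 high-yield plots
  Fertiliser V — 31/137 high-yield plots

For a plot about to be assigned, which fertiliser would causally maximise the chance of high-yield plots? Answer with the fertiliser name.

Fertiliser U is higher inside every field drainage stratum but Fertiliser V is higher in aggregate. Whether to stratify depends on how field drainage relates to the fertiliser.
Since field drainage is a pre-existing factor (not a product of the fertiliser) and it affects the outcome on its own, it is a confounder. The stratified rates, not the pooled rate, identify the causal effect.
Within each level — well-drained: 85.7% vs 80.6%; imperfectly drained: 72.4% vs 52.6%; waterlogged: 30.3% vs 22.6% — Fertiliser U is higher every time.

Fertiliser U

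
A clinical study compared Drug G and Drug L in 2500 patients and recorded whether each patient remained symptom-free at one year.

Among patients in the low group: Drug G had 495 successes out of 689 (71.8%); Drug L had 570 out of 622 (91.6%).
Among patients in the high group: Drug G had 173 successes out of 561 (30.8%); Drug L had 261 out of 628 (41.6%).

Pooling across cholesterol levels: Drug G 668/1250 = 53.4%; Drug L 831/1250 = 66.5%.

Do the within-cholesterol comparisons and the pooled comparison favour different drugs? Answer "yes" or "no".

Within each cholesterol level (low 71.8% vs 91.6%; high 30.8% vs 41.6%), Drug L has the higher rate every time. Pooled: 53.4% vs 66.5% — Drug L has the higher rate overall. They agree.

no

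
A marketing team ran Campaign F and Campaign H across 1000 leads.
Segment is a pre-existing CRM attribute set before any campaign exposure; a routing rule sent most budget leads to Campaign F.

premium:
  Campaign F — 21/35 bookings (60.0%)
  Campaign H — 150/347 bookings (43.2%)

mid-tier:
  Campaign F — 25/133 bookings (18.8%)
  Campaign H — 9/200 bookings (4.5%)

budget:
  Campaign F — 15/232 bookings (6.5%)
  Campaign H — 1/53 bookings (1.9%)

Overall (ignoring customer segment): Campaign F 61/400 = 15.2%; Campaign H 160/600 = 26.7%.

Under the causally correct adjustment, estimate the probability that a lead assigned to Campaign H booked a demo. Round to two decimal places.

Customer segment satisfies the back-door criterion: it is not a descendant of the campaign, and it blocks the spurious path from campaign to outcome. Adjusting for it (i.e., using the within-customer segment rates) gives the causal effect.
Standardising Campaign H to the population customer segment mix: 0.382·150/347 + 0.333·9/200 + 0.285·1/53 = 0.185.

0.19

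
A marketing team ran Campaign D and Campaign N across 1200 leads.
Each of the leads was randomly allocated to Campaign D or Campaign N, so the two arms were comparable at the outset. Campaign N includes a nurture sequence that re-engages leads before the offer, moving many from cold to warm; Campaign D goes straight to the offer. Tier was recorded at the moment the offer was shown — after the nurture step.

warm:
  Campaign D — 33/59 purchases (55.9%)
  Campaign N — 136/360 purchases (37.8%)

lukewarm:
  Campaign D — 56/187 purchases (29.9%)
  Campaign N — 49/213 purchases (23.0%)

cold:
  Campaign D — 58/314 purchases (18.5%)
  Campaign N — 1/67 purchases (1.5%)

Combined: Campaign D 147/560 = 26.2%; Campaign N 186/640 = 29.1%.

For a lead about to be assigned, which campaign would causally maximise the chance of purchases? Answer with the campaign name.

Within every engagement tier level Campaign D has the higher rate, yet pooled Campaign N does — Simpson's reversal.
Engagement tier is downstream of the campaign. One should not condition on a consequence of treatment, so the overall rates are the right comparison.
Pooled: Campaign D 26.2% vs Campaign N 29.1%; Campaign N is higher overall.

Campaign N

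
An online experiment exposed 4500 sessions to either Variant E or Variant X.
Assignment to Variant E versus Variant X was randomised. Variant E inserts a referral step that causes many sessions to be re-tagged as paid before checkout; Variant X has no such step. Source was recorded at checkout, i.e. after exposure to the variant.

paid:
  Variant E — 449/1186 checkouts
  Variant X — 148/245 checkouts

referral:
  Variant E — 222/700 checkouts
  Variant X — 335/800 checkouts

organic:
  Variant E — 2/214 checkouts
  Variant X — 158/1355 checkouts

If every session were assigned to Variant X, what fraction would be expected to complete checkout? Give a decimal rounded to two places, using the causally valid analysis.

0.27

The traffic source-specific comparison favours Variant X throughout, but the pooled figures favour Variant E. The question is whether to condition on traffic source.
Stratifying would compare variants among sessions the variants themselves sorted into traffic source groups — a form of selection on an intermediate. The unconditioned pooled rates give the total causal effect.
So P(outcome | do(Variant X)) is just the pooled rate for Variant X: 641/2400 = 0.267.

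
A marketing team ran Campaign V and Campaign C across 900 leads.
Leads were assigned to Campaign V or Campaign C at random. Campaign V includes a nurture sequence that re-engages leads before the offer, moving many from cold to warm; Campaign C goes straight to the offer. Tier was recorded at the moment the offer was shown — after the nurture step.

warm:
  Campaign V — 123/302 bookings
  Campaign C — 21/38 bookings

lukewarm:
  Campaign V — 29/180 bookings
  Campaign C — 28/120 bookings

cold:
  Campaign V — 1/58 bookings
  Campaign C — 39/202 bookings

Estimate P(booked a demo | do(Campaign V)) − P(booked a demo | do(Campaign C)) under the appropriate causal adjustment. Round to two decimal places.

Campaign C is higher inside every engagement tier stratum but Campaign V is higher in aggregate. Whether to stratify depends on how engagement tier relates to the campaign.
Engagement tier here is a post-treatment variable shaped by the campaign; conditioning on it would introduce bias rather than remove it. The overall comparison is the causal one.
The causal difference is the pooled difference: 0.283 − 0.244 = +0.039.

+0.04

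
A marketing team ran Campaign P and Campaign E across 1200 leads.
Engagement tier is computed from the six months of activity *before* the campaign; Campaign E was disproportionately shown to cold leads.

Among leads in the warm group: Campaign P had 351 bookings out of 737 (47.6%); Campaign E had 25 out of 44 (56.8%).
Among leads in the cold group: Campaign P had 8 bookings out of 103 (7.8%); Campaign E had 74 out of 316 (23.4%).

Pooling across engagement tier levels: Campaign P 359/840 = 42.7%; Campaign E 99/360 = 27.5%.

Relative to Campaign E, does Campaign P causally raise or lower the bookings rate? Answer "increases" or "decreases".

decreases

Since engagement tier is a pre-existing factor (not a product of the campaign) and it affects the outcome on its own, it is a confounder. The stratified rates, not the pooled rate, identify the causal effect.
Within each level — warm: 47.6% vs 56.8%; cold: 7.8% vs 23.4% — Campaign E is higher every time.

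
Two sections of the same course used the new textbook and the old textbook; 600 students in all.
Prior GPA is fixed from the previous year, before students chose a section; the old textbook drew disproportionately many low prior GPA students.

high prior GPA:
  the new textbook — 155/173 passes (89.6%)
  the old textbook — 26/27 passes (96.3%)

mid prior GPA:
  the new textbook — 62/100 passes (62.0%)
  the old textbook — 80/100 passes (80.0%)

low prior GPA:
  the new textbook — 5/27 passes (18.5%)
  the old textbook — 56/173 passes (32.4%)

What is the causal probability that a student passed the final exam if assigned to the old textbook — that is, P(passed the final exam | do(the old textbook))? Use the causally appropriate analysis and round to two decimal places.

0.70

The imbalance in prior GPA band arose from how students were allocated, not from anything the teaching method did; and prior GPA band independently affects the outcome. The pooled gap is confounded — condition on prior GPA band.
Standardising the old textbook to the population prior GPA band mix: 0.333·26/27 + 0.333·80/100 + 0.333·56/173 = 0.696.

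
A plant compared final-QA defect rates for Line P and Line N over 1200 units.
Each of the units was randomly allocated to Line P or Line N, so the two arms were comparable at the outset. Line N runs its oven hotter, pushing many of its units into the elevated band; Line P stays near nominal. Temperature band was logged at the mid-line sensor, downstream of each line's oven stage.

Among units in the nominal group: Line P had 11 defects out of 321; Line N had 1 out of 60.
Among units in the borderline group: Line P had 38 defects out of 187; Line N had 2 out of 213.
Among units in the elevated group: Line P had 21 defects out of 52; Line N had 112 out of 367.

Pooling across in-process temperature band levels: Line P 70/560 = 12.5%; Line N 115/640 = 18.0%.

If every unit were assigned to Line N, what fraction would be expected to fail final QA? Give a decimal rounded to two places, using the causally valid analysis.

0.18

The stratified and pooled comparisons disagree (Line N wins within each in-process temperature band; Line P wins overall), so the answer turns on the causal role of in-process temperature band.
Because the line influences in-process temperature band, in-process temperature band is a post-treatment mediator, not a confounder. Stratifying on it would bias the estimate; the causal effect is the crude pooled difference.
So P(outcome | do(Line N)) is just the pooled rate for Line N: 115/640 = 0.180.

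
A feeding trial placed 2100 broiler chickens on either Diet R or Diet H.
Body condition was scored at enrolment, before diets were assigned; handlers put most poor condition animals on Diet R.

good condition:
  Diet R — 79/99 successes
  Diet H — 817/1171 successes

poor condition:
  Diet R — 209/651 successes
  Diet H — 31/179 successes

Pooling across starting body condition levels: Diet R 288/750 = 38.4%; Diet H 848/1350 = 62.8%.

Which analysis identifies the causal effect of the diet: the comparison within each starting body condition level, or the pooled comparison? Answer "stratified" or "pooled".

Starting body condition satisfies the back-door criterion: it is not a descendant of the diet, and it blocks the spurious path from diet to outcome. Adjusting for it (i.e., using the within-starting body condition rates) gives the causal effect.
Within each level — good condition: 79.8% vs 69.8%; poor condition: 32.1% vs 17.3% — Diet R is higher every time.

stratified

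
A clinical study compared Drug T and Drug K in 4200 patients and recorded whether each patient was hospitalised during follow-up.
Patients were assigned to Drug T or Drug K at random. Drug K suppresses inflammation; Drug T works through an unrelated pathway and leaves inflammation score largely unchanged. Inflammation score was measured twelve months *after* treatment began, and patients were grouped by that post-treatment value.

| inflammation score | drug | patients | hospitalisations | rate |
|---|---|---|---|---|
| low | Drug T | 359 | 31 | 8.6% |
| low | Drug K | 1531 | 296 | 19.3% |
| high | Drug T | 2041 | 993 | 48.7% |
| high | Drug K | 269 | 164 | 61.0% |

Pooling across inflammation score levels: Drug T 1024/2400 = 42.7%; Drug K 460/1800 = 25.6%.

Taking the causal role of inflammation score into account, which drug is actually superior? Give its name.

Because the drug influences inflammation score, inflammation score is a post-treatment mediator, not a confounder. Stratifying on it would bias the estimate; the causal effect is the crude pooled difference.
Pooled: Drug T 42.7% vs Drug K 25.6%; Drug K is lower overall.

Drug K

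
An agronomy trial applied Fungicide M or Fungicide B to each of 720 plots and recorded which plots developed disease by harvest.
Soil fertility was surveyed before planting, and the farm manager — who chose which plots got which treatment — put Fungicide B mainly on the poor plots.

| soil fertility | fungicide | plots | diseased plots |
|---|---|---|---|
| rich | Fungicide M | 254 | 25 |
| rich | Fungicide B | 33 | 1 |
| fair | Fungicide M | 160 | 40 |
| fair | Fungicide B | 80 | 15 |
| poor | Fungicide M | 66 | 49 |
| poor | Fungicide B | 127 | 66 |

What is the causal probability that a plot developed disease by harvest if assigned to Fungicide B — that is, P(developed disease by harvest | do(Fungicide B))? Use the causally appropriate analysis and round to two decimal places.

0.21

Fungicide B is lower inside every soil fertility stratum but Fungicide M is lower in aggregate. Whether to stratify depends on how soil fertility relates to the fungicide.
Soil fertility is set before the fungicide has any effect — it is not caused by the fungicide — and it independently drives the outcome. That makes it a confounder, so the causal comparison is within soil fertility levels.
Standardising Fungicide B to the population soil fertility mix: 0.399·1/33 + 0.333·15/80 + 0.268·66/127 = 0.214.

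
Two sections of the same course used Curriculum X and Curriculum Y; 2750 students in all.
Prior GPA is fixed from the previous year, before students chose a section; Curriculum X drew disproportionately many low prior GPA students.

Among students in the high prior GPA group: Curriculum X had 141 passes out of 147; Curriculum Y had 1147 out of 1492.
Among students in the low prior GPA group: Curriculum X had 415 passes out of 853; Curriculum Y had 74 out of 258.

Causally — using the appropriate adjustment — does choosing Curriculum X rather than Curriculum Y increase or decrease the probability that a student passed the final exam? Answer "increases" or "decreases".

increases

Nothing the teaching method does changes prior GPA band; the imbalance is an allocation artefact. With prior GPA band also predicting the outcome, the pooled figure is confounded, and the within-stratum comparison is the causal one.
Within each level — high prior GPA: 95.9% vs 76.9%; low prior GPA: 48.7% vs 28.7% — Curriculum X is higher every time.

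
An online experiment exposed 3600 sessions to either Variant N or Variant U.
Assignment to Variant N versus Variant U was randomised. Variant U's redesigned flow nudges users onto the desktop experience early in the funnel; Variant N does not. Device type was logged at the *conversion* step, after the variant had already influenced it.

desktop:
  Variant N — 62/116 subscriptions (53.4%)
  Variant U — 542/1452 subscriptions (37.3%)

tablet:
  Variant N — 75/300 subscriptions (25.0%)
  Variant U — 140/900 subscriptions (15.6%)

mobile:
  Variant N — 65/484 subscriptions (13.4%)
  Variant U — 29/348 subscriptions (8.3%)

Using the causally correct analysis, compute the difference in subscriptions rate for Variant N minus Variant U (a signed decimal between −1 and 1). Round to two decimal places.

The device type-specific comparison favours Variant N throughout, but the pooled figures favour Variant U. The question is whether to condition on device type.
Device type here is a post-treatment variable shaped by the variant; conditioning on it would introduce bias rather than remove it. The overall comparison is the causal one.
The causal difference is the pooled difference: 0.224 − 0.263 = -0.039.

-0.04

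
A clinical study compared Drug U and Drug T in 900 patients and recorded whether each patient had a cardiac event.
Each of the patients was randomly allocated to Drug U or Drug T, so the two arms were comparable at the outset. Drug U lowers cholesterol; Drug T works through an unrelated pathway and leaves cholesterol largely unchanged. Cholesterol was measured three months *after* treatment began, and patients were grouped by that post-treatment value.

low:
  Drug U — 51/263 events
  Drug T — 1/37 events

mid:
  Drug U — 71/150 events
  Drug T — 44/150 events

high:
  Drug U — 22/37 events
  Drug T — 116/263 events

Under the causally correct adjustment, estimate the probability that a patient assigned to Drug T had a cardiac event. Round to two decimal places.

Stratifying would compare drugs among patients the drugs themselves sorted into cholesterol groups — a form of selection on an intermediate. The unconditioned pooled rates give the total causal effect.
So P(outcome | do(Drug T)) is just the pooled rate for Drug T: 161/450 = 0.358.

0.36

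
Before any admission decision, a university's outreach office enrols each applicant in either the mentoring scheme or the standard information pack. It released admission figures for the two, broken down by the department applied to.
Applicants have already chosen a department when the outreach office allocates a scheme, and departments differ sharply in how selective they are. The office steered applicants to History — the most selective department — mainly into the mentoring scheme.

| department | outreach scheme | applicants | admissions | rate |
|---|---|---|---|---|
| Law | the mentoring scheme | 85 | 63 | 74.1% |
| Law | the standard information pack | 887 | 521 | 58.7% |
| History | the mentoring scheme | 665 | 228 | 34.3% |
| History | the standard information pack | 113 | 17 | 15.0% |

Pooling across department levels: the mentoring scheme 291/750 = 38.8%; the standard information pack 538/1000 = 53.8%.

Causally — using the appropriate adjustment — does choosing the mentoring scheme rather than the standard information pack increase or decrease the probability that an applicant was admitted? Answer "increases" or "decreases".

Since department is a pre-existing factor (not a product of the outreach scheme) and it affects the outcome on its own, it is a confounder. The stratified rates, not the pooled rate, identify the causal effect.
Within each level — Law: 74.1% vs 58.7%; History: 34.3% vs 15.0% — the mentoring scheme is higher every time.

increases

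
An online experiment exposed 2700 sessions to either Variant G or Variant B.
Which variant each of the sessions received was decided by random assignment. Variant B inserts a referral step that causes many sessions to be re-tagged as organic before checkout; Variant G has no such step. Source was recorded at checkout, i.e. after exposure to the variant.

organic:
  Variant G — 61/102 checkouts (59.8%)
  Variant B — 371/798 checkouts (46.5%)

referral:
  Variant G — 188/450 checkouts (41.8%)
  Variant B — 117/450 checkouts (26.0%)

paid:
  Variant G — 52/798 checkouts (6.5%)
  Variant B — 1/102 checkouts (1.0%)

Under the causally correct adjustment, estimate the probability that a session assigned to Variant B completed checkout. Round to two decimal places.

Within every traffic source level Variant G has the higher rate, yet pooled Variant B does — Simpson's reversal.
Traffic source is downstream of the variant. One should not condition on a consequence of treatment, so the overall rates are the right comparison.
So P(outcome | do(Variant B)) is just the pooled rate for Variant B: 489/1350 = 0.362.

0.36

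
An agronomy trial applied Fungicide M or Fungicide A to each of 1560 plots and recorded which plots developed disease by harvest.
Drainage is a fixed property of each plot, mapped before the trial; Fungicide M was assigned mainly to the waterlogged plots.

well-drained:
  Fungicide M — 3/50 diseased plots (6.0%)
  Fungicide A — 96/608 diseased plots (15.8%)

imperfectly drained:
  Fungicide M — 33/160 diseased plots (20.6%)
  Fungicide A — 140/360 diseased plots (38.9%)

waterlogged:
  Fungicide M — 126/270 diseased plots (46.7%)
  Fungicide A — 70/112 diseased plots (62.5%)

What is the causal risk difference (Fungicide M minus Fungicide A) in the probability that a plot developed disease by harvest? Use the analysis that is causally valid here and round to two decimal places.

Fungicide M is lower inside every field drainage stratum but Fungicide A is lower in aggregate. Whether to stratify depends on how field drainage relates to the fungicide.
The imbalance in field drainage arose from how plots were allocated, not from anything the fungicide did; and field drainage independently affects the outcome. The pooled gap is confounded — condition on field drainage.
Adjusting over the population distribution of field drainage: 0.422·(0.060−0.158) + 0.333·(0.206−0.389) + 0.245·(0.467−0.625) = -0.141.

-0.14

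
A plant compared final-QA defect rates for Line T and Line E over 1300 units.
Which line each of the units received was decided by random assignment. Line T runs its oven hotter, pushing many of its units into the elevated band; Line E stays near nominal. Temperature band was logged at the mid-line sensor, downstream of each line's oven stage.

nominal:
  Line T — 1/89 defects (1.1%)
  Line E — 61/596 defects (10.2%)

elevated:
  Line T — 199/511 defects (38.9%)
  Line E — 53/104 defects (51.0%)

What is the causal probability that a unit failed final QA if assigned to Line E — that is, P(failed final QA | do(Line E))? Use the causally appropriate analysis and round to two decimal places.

The in-process temperature band-specific comparison favours Line T throughout, but the pooled figures favour Line E. The question is whether to condition on in-process temperature band.
The distribution of in-process temperature band is itself part of what the line does — it is an intermediate outcome. Holding it fixed would remove that part of the effect; the total effect is the pooled difference.
So P(outcome | do(Line E)) is just the pooled rate for Line E: 114/700 = 0.163.

0.16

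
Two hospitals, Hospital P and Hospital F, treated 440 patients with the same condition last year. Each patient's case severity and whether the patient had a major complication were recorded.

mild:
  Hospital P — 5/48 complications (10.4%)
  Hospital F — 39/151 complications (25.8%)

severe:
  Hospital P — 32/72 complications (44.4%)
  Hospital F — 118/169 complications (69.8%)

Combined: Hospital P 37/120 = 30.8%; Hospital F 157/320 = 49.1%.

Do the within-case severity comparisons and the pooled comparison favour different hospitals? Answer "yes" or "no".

Within each case severity level (mild 10.4% vs 25.8%; severe 44.4% vs 69.8%), Hospital P has the lower rate every time. Pooled: 30.8% vs 49.1% — Hospital P has the lower rate overall. They agree.

no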